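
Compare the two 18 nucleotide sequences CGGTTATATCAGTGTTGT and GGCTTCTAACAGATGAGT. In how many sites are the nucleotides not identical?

8

The sequences differ at sites 1, 3, 6, 9, 13, 14, 15, 16 (1-based) — 8 in total.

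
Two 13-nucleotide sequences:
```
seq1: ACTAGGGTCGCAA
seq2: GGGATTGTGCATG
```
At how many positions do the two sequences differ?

10

Comparing position by position, 10 positions differ: 1 (A/G), 2 (C/G), 3 (T/G), 5 (G/T), 6 (G/T), 9 (C/G), 10 (G/C), 11 (C/A), 12 (A/T), 13 (A/G).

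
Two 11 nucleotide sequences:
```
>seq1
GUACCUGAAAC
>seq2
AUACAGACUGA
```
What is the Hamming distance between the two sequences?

Comparing position by position, 8 bases differ: 1 (G/A), 5 (C/A), 6 (U/G), 7 (G/A), 8 (A/C), 9 (A/U), 10 (A/G), 11 (C/A).

8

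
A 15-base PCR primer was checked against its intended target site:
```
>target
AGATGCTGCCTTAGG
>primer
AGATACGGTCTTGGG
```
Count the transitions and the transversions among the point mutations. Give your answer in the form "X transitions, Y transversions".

3 transitions, 1 transversion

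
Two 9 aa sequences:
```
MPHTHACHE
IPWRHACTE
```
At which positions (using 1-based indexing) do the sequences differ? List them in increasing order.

1, 3, 4, 8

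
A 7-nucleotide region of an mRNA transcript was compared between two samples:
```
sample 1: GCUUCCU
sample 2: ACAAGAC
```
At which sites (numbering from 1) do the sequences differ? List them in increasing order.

Differences at site 1 (G→A), site 3 (U→A), site 4 (U→A), site 5 (C→G), site 6 (C→A), site 7 (U→C).

1, 3, 4, 5, 6, 7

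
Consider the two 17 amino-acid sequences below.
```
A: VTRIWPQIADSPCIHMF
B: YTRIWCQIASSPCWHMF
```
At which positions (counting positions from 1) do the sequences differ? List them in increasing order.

1, 6, 10, 14

Scanning 1-based: 1: V/Y; 6: P/C; 10: D/S; 14: I/W.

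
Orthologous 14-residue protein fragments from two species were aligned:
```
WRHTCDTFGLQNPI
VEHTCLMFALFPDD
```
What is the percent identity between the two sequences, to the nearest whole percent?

Mismatches at positions 1, 2, 6, 7, 9, 11, 12, 13, 14 (1-based): 9 of 14.
Identical positions: 5/14 = 35.71% → 36%.

36%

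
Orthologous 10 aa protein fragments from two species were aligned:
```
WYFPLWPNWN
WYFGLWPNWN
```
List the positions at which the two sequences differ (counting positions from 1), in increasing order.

4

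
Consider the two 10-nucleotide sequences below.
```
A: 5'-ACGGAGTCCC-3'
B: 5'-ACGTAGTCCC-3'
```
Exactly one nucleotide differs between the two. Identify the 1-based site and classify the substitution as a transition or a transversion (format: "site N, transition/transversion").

site 4, transversion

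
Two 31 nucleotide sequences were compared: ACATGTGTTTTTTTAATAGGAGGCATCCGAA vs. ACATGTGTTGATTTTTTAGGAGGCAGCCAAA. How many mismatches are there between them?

The sequences differ at bases 10, 11, 15, 16, 26, 29 (1-based) — 6 in total.

6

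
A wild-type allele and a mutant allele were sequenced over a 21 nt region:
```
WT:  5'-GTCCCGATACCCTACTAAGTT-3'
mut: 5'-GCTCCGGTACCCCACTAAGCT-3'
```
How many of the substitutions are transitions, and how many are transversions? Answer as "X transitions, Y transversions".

Transitions (purine↔purine or pyrimidine↔pyrimidine): 2 T→C, 3 C→T, 7 A→G, 13 T→C, 20 T→C.
Transversions (purine↔pyrimidine): none.

5 transitions, 0 transversions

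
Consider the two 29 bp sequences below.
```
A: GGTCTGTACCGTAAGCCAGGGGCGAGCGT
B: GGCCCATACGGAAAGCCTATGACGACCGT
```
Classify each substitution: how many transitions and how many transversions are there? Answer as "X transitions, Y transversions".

Mismatches (1-based):
site 3: T→C (pyrimidine→pyrimidine, transition)
site 5: T→C (pyrimidine→pyrimidine, transition)
site 6: G→A (purine→purine, transition)
site 10: C→G (pyrimidine→purine, transversion)
site 12: T→A (pyrimidine→purine, transversion)
site 18: A→T (purine→pyrimidine, transversion)
site 19: G→A (purine→purine, transition)
site 20: G→T (purine→pyrimidine, transversion)
site 22: G→A (purine→purine, transition)
site 26: G→C (purine→pyrimidine, transversion)

5 transitions, 5 transversions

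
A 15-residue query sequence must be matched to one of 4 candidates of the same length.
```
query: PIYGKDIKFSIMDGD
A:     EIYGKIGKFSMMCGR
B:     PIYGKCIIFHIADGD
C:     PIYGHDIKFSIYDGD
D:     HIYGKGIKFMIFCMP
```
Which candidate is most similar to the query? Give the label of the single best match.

C

Hamming distances to query — A: 6; B: 4; C: 2; D: 7.
Smallest is C with 2 mismatches.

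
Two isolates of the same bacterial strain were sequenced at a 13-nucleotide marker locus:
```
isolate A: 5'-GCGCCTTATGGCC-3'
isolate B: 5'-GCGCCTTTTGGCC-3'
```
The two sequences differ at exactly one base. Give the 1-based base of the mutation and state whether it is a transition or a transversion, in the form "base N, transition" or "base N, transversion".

base 8, transversion

The sequences differ only at base 8: A→T (purine→pyrimidine), a transversion.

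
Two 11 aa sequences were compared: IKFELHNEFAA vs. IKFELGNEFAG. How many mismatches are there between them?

2

Comparing position by position, 2 residues differ: 6 (H/G), 11 (A/G).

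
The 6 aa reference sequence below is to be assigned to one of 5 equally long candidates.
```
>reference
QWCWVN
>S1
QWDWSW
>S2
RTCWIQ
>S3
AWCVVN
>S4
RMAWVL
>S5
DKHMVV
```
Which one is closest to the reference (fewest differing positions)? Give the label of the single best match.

S1 differs at 3 positions; S2 differs at 4 positions; S3 differs at 2 positions; S4 differs at 4 positions; S5 differs at 5 positions. The closest is S3.

S3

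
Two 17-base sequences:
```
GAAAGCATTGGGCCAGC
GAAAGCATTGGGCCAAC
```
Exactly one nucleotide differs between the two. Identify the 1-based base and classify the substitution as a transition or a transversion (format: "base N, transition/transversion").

base 16, transition

The sequences differ only at base 16: G→A (purine→purine), a transition.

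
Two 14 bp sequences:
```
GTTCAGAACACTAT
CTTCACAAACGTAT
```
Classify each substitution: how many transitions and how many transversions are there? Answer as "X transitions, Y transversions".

0 transitions, 5 transversions

Mismatches (1-based):
position 1: G→C (purine→pyrimidine, transversion)
position 6: G→C (purine→pyrimidine, transversion)
position 9: C→A (pyrimidine→purine, transversion)
position 10: A→C (purine→pyrimidine, transversion)
position 11: C→G (pyrimidine→purine, transversion)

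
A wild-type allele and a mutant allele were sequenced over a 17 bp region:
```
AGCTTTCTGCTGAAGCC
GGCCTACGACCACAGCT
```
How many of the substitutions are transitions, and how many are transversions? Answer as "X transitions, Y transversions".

6 transitions, 3 transversions

Transitions (purine↔purine or pyrimidine↔pyrimidine): 1 A→G, 4 T→C, 9 G→A, 11 T→C, 12 G→A, 17 C→T.
Transversions (purine↔pyrimidine): 6 T→A, 8 T→G, 13 A→C.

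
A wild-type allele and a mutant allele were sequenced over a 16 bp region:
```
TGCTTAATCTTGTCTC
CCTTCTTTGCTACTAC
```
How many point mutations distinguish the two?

Comparing position by position, 12 sites differ: 1 (T/C), 2 (G/C), 3 (C/T), 5 (T/C), 6 (A/T), 7 (A/T), 9 (C/G), 10 (T/C), 12 (G/A), 13 (T/C), 14 (C/T), 15 (T/A).

12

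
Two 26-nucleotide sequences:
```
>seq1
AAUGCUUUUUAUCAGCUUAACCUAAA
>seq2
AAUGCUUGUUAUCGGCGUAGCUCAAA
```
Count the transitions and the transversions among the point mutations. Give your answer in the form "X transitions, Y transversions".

4 transitions, 2 transversions

Transitions (purine↔purine or pyrimidine↔pyrimidine): 14 A→G, 20 A→G, 22 C→U, 23 U→C.
Transversions (purine↔pyrimidine): 8 U→G, 17 U→G.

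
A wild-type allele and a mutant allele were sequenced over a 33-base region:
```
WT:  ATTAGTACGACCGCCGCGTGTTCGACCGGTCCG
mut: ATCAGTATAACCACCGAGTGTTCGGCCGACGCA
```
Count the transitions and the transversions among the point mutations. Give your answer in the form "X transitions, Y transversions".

8 transitions, 2 transversions

Mismatches (1-based):
base 3: T→C (pyrimidine→pyrimidine, transition)
base 8: C→T (pyrimidine→pyrimidine, transition)
base 9: G→A (purine→purine, transition)
base 13: G→A (purine→purine, transition)
base 17: C→A (pyrimidine→purine, transversion)
base 25: A→G (purine→purine, transition)
base 29: G→A (purine→purine, transition)
base 30: T→C (pyrimidine→pyrimidine, transition)
base 31: C→G (pyrimidine→purine, transversion)
base 33: G→A (purine→purine, transition)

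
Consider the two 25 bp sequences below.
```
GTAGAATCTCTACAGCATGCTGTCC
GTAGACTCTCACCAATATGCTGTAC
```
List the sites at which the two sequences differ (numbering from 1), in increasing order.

Scanning 1-based: 6: A/C; 11: T/A; 12: A/C; 15: G/A; 16: C/T; 24: C/A.

6, 11, 12, 15, 16, 24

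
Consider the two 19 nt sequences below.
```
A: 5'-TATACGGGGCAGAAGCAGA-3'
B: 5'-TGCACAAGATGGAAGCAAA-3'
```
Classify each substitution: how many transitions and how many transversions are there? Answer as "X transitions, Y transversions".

8 transitions, 0 transversions

Mismatches (1-based):
position 2: A→G (purine→purine, transition)
position 3: T→C (pyrimidine→pyrimidine, transition)
position 6: G→A (purine→purine, transition)
position 7: G→A (purine→purine, transition)
position 9: G→A (purine→purine, transition)
position 10: C→T (pyrimidine→pyrimidine, transition)
position 11: A→G (purine→purine, transition)
position 18: G→A (purine→purine, transition)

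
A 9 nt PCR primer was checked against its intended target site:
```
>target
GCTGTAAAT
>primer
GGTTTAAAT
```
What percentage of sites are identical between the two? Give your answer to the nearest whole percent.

2 positions differ (2, 4), so 7 of 9 match: 7/9 = 77.78%.

78%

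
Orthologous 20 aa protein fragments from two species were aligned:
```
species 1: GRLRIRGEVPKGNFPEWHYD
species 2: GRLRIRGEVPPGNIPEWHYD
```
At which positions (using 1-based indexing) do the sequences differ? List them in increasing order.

11, 14

Scanning 1-based: 11: K/P; 14: F/I.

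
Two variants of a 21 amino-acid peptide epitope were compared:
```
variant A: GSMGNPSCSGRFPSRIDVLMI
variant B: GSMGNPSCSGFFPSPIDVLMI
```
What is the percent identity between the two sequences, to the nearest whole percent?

90%

Mismatches at positions 11, 15 (1-based): 2 of 21.
Identical positions: 19/21 = 90.48% → 90%.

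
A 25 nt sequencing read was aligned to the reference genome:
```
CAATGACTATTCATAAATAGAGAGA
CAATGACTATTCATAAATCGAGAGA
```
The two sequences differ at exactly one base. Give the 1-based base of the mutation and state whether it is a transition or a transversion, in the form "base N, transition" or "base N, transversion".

base 19, transversion

The sequences differ only at base 19: A→C (purine→pyrimidine), a transversion.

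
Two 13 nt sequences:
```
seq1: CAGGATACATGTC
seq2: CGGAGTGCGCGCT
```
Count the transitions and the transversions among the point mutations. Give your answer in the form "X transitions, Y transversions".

8 transitions, 0 transversions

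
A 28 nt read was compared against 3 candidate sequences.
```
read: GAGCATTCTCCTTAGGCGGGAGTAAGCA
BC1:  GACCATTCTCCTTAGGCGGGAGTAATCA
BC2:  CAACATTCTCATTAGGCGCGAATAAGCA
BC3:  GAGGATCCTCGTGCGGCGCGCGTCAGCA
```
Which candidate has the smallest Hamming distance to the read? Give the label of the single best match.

Hamming distances to read — BC1: 2; BC2: 5; BC3: 8.
Smallest is BC1 with 2 mismatches.

BC1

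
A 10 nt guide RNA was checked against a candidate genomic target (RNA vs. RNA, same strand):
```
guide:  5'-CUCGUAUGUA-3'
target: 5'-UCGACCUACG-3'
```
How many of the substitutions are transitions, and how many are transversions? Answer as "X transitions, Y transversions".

Transitions (purine↔purine or pyrimidine↔pyrimidine): 1 C→U, 2 U→C, 4 G→A, 5 U→C, 8 G→A, 9 U→C, 10 A→G.
Transversions (purine↔pyrimidine): 3 C→G, 6 A→C.

7 transitions, 2 transversions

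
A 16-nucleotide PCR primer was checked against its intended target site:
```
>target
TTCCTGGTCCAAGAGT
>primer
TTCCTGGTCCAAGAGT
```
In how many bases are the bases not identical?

0

The two sequences are identical at every position.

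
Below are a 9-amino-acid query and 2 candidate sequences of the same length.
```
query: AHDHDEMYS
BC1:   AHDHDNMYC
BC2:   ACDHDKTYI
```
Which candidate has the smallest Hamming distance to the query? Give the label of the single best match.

BC1 differs at 2 residues; BC2 differs at 4 residues. The closest is BC1.

BC1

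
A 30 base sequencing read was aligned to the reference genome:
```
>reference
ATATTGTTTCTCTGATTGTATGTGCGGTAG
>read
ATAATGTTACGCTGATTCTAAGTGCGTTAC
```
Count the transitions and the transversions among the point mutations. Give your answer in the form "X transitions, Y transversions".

Mismatches (1-based):
site 4: T→A (pyrimidine→purine, transversion)
site 9: T→A (pyrimidine→purine, transversion)
site 11: T→G (pyrimidine→purine, transversion)
site 18: G→C (purine→pyrimidine, transversion)
site 21: T→A (pyrimidine→purine, transversion)
site 27: G→T (purine→pyrimidine, transversion)
site 30: G→C (purine→pyrimidine, transversion)

0 transitions, 7 transversions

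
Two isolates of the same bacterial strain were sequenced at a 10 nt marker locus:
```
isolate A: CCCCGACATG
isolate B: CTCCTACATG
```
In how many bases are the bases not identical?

2

The sequences differ at bases 2, 5 (1-based) — 2 in total.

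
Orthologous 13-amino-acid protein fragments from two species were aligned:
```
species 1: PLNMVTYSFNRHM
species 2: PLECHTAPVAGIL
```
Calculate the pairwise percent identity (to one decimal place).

Mismatches at positions 3, 4, 5, 7, 8, 9, 10, 11, 12, 13 (1-based): 10 of 13.
Identical positions: 3/13 = 23.08% → 23.1%.

23.1%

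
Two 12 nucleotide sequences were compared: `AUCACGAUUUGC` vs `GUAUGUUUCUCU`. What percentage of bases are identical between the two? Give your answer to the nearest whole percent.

25%

9 positions differ (1, 3, 4, 5, 6, 7, 9, 11, 12), so 3 of 12 match: 3/12 = 25%.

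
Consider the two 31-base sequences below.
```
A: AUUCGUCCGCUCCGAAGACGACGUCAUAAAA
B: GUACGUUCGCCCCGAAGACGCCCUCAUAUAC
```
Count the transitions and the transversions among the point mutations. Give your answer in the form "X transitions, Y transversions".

3 transitions, 5 transversions

Transitions (purine↔purine or pyrimidine↔pyrimidine): 1 A→G, 7 C→U, 11 U→C.
Transversions (purine↔pyrimidine): 3 U→A, 21 A→C, 23 G→C, 29 A→U, 31 A→C.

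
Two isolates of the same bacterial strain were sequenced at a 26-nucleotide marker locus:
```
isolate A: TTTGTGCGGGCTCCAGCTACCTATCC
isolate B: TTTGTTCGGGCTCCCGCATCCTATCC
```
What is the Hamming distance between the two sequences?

4

Comparing position by position, 4 sites differ: 6 (G/T), 15 (A/C), 18 (T/A), 19 (A/T).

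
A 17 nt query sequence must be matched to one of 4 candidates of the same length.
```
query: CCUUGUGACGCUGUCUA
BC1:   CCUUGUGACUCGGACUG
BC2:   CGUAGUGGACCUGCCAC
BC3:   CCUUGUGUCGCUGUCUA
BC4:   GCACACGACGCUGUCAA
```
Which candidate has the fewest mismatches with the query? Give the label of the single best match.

Hamming distances to query — BC1: 4; BC2: 8; BC3: 1; BC4: 6.
Smallest is BC3 with 1 mismatch.

BC3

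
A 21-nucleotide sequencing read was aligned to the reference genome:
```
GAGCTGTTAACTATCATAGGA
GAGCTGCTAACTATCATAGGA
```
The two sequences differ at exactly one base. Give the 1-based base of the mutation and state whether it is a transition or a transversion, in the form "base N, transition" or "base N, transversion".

The sequences differ only at base 7: T→C (pyrimidine→pyrimidine), a transition.

base 7, transition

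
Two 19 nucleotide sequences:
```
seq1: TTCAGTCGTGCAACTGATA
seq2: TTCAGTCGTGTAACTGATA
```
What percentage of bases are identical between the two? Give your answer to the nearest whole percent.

95%

1 position differs (11), so 18 of 19 match: 18/19 = 94.74%.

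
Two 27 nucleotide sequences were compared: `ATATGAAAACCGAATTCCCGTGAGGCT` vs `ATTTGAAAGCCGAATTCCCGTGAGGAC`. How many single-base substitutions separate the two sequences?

Mismatches (1-based): site 3: A→T; site 9: A→G; site 26: C→A; site 27: T→C.

4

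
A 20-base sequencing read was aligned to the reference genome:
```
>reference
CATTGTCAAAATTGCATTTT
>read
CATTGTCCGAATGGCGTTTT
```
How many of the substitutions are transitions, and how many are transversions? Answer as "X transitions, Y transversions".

Mismatches (1-based):
position 8: A→C (purine→pyrimidine, transversion)
position 9: A→G (purine→purine, transition)
position 13: T→G (pyrimidine→purine, transversion)
position 16: A→G (purine→purine, transition)

2 transitions, 2 transversions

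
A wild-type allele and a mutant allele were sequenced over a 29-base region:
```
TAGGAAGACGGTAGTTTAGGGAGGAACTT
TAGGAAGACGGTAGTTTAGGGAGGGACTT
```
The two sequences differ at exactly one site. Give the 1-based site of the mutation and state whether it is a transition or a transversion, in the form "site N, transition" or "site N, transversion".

site 25, transition

The sequences differ only at site 25: A→G (purine→purine), a transition.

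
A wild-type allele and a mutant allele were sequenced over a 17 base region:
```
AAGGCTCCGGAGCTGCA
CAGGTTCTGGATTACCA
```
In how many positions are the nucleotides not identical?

7

The sequences differ at positions 1, 5, 8, 12, 13, 14, 15 (1-based) — 7 in total.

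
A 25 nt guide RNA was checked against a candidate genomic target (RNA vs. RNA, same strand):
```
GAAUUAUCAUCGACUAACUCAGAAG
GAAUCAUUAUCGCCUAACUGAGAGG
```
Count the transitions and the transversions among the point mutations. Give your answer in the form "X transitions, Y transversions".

Mismatches (1-based):
position 5: U→C (pyrimidine→pyrimidine, transition)
position 8: C→U (pyrimidine→pyrimidine, transition)
position 13: A→C (purine→pyrimidine, transversion)
position 20: C→G (pyrimidine→purine, transversion)
position 24: A→G (purine→purine, transition)

3 transitions, 2 transversions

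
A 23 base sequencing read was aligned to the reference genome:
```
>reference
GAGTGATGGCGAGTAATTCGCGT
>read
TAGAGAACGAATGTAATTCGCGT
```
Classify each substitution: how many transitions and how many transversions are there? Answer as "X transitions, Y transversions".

Transitions (purine↔purine or pyrimidine↔pyrimidine): 11 G→A.
Transversions (purine↔pyrimidine): 1 G→T, 4 T→A, 7 T→A, 8 G→C, 10 C→A, 12 A→T.

1 transition, 6 transversions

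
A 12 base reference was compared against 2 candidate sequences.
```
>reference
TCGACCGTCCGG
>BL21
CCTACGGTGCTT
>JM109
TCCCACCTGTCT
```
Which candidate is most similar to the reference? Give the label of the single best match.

Hamming distances to reference — BL21: 6; JM109: 8.
Smallest is BL21 with 6 mismatches.

BL21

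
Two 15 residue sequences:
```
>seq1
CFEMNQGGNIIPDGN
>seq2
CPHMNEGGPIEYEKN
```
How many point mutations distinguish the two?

8

The sequences differ at residues 2, 3, 6, 9, 11, 12, 13, 14 (1-based) — 8 in total.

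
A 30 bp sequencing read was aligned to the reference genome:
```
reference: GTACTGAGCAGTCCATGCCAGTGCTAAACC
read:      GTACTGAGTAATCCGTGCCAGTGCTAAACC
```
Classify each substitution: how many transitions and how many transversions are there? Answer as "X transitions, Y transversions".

3 transitions, 0 transversions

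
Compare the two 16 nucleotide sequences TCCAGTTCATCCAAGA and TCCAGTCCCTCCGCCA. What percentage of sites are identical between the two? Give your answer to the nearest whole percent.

69%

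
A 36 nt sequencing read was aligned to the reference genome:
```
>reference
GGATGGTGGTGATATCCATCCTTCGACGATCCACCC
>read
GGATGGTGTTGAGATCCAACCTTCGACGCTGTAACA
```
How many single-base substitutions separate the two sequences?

8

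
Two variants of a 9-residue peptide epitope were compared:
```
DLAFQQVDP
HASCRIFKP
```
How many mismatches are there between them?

Comparing position by position, 8 positions differ: 1 (D/H), 2 (L/A), 3 (A/S), 4 (F/C), 5 (Q/R), 6 (Q/I), 7 (V/F), 8 (D/K).

8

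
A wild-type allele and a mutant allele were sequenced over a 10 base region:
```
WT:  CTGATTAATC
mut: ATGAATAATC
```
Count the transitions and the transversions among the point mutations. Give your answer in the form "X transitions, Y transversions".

Mismatches (1-based):
site 1: C→A (pyrimidine→purine, transversion)
site 5: T→A (pyrimidine→purine, transversion)

0 transitions, 2 transversions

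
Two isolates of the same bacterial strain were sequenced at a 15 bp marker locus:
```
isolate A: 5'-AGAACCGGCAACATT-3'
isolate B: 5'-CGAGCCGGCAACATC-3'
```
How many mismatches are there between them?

Mismatches (1-based): position 1: A→C; position 4: A→G; position 15: T→C.

3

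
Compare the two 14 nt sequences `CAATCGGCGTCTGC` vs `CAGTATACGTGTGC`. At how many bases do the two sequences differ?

5

The sequences differ at bases 3, 5, 6, 7, 11 (1-based) — 5 in total.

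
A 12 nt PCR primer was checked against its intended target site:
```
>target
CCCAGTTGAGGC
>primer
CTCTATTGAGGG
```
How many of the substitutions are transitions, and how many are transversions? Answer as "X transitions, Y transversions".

2 transitions, 2 transversions

Transitions (purine↔purine or pyrimidine↔pyrimidine): 2 C→T, 5 G→A.
Transversions (purine↔pyrimidine): 4 A→T, 12 C→G.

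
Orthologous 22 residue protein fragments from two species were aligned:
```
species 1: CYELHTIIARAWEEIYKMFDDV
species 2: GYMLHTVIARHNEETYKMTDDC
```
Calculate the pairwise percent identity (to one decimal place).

63.6%

8 positions differ (1, 3, 7, 11, 12, 15, 19, 22), so 14 of 22 match: 14/22 = 63.64%.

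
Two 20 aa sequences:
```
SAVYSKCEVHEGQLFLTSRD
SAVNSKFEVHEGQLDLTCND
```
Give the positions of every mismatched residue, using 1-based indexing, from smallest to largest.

Differences at position 4 (Y→N), position 7 (C→F), position 15 (F→D), position 18 (S→C), position 19 (R→N).

4, 7, 15, 18, 19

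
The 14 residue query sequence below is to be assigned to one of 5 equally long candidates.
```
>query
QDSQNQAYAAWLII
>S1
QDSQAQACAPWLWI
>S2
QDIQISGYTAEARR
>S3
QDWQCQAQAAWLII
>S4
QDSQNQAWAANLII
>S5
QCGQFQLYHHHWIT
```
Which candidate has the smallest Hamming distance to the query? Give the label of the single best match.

S1 differs at 4 residues; S2 differs at 9 residues; S3 differs at 3 residues; S4 differs at 2 residues; S5 differs at 9 residues. The closest is S4.

S4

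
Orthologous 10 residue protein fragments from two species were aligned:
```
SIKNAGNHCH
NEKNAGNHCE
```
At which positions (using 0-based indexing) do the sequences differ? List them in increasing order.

Differences at position 0 (S→N), position 1 (I→E), position 9 (H→E).

0, 1, 9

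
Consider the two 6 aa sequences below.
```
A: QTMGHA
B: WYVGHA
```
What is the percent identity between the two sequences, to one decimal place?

Mismatches at positions 1, 2, 3 (1-based): 3 of 6.
Identical positions: 3/6 = 50% → 50.0%.

50.0%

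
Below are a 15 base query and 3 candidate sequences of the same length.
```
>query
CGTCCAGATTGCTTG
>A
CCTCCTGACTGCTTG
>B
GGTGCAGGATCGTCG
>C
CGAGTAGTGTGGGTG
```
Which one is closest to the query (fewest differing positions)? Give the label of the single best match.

A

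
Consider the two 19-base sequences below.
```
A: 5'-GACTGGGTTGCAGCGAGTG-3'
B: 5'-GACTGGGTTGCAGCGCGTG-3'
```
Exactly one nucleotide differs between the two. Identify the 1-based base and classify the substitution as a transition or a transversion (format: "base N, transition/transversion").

base 16, transversion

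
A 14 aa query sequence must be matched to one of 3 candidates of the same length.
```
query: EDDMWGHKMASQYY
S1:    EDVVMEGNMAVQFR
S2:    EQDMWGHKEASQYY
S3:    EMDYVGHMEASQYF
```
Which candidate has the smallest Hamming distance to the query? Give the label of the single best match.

S1 differs at 9 positions; S2 differs at 2 positions; S3 differs at 6 positions. The closest is S2.

S2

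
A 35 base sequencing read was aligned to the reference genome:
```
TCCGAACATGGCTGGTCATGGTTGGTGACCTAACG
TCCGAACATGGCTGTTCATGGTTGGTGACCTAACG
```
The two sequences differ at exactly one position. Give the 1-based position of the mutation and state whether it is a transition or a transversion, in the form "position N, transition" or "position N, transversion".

position 15, transversion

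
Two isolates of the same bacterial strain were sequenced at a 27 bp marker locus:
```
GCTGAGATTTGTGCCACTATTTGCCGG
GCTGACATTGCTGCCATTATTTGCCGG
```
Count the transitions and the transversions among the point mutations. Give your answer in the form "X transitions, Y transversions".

1 transition, 3 transversions

Mismatches (1-based):
site 6: G→C (purine→pyrimidine, transversion)
site 10: T→G (pyrimidine→purine, transversion)
site 11: G→C (purine→pyrimidine, transversion)
site 17: C→T (pyrimidine→pyrimidine, transition)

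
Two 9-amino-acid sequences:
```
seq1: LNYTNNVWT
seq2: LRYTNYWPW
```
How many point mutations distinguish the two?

5

Mismatches (1-based): residue 2: N→R; residue 6: N→Y; residue 7: V→W; residue 8: W→P; residue 9: T→W.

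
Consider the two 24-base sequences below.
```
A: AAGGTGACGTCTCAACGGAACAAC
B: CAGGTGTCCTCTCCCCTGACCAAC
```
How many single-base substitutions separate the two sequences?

7

The sequences differ at positions 1, 7, 9, 14, 15, 17, 20 (1-based) — 7 in total.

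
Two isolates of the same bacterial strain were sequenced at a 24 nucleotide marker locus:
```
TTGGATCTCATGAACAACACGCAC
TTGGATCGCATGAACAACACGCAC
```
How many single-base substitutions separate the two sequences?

1

Mismatches (1-based): site 8: T→G.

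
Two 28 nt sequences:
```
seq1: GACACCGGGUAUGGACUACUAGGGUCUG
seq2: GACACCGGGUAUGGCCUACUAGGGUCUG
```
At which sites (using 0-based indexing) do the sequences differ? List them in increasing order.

14

Scanning 0-based: 14: A/C.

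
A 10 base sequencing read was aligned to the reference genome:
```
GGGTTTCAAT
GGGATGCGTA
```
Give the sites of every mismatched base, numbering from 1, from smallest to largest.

Scanning 1-based: 4: T/A; 6: T/G; 8: A/G; 9: A/T; 10: T/A.

4, 6, 8, 9, 10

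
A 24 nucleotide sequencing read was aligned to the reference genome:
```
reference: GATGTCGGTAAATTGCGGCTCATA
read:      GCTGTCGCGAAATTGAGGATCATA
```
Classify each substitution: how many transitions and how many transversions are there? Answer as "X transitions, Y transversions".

0 transitions, 5 transversions

Transitions (purine↔purine or pyrimidine↔pyrimidine): none.
Transversions (purine↔pyrimidine): 2 A→C, 8 G→C, 9 T→G, 16 C→A, 19 C→A.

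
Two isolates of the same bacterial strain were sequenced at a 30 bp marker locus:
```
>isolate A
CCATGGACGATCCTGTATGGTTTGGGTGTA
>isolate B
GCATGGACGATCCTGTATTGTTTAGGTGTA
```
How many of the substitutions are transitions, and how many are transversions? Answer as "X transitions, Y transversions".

Transitions (purine↔purine or pyrimidine↔pyrimidine): 24 G→A.
Transversions (purine↔pyrimidine): 1 C→G, 19 G→T.

1 transition, 2 transversions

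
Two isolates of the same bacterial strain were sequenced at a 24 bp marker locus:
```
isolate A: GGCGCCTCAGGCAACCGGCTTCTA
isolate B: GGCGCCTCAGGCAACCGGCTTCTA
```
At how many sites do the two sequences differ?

No positions differ; the sequences are identical.

0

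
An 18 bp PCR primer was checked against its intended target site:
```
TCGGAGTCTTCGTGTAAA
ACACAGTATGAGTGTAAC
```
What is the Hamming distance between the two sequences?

7

The sequences differ at sites 1, 3, 4, 8, 10, 11, 18 (1-based) — 7 in total.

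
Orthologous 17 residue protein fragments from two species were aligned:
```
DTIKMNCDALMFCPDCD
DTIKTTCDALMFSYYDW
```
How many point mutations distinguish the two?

Mismatches (1-based): position 5: M→T; position 6: N→T; position 13: C→S; position 14: P→Y; position 15: D→Y; position 16: C→D; position 17: D→W.

7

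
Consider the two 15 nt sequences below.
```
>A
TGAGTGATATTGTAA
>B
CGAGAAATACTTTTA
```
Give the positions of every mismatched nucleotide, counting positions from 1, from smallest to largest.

Scanning 1-based: 1: T/C; 5: T/A; 6: G/A; 10: T/C; 12: G/T; 14: A/T.

1, 5, 6, 10, 12, 14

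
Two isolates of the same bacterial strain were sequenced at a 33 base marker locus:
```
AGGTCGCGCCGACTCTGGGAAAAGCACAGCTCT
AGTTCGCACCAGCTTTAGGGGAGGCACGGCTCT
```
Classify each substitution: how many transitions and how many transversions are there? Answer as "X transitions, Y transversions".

9 transitions, 1 transversion

Mismatches (1-based):
position 3: G→T (purine→pyrimidine, transversion)
position 8: G→A (purine→purine, transition)
position 11: G→A (purine→purine, transition)
position 12: A→G (purine→purine, transition)
position 15: C→T (pyrimidine→pyrimidine, transition)
position 17: G→A (purine→purine, transition)
position 20: A→G (purine→purine, transition)
position 21: A→G (purine→purine, transition)
position 23: A→G (purine→purine, transition)
position 28: A→G (purine→purine, transition)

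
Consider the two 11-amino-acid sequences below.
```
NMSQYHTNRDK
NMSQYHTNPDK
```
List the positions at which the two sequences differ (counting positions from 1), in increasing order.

9

Differences at position 9 (R→P).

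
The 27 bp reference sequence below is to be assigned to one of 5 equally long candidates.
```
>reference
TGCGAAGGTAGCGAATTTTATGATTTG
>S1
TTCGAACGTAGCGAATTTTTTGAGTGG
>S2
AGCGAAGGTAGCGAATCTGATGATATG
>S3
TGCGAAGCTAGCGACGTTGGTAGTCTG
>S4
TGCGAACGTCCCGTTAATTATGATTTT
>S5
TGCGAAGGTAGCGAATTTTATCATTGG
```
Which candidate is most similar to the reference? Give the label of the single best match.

Hamming distances to reference — S1: 5; S2: 4; S3: 8; S4: 8; S5: 2.
Smallest is S5 with 2 mismatches.

S5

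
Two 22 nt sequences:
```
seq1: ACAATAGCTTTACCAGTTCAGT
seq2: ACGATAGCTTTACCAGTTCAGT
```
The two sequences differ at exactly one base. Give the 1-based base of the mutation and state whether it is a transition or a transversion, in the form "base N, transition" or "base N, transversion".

base 3, transition

Base 3 changes A→G. A is a purine and G is a purine, so this is a transition.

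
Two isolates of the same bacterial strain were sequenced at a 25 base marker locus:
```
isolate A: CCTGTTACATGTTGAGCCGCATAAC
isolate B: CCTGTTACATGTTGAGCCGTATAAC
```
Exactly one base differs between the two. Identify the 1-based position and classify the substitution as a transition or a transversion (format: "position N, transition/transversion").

position 20, transition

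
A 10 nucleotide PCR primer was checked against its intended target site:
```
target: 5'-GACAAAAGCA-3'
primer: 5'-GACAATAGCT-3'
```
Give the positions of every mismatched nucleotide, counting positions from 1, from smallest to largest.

6, 10

Scanning 1-based: 6: A/T; 10: A/T.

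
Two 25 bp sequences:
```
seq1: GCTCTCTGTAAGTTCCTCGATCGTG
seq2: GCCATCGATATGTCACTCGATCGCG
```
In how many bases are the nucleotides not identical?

8

Comparing position by position, 8 bases differ: 3 (T/C), 4 (C/A), 7 (T/G), 8 (G/A), 11 (A/T), 14 (T/C), 15 (C/A), 24 (T/C).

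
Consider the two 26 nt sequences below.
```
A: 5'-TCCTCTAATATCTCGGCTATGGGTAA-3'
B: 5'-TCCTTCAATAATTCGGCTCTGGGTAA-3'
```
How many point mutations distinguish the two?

Comparing position by position, 5 bases differ: 5 (C/T), 6 (T/C), 11 (T/A), 12 (C/T), 19 (A/C).

5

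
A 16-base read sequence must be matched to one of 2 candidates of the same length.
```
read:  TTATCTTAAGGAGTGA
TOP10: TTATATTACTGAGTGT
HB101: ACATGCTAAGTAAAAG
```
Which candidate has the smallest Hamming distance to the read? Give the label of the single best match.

TOP10

TOP10 differs at 4 bases; HB101 differs at 9 bases. The closest is TOP10.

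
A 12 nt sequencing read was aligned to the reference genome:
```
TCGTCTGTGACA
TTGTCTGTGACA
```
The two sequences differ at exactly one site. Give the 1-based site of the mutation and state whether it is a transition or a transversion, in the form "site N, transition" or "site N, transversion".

Site 2 changes C→T. C is a pyrimidine and T is a pyrimidine, so this is a transition.

site 2, transition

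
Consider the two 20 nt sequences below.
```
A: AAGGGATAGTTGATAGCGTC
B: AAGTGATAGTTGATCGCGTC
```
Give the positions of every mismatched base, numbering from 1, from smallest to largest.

Scanning 1-based: 4: G/T; 15: A/C.

4, 15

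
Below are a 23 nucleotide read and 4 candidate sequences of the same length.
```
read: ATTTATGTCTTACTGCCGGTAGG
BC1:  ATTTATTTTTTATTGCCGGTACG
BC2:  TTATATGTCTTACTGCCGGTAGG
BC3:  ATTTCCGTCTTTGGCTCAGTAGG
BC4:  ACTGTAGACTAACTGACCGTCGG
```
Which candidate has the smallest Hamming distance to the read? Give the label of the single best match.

BC2

Hamming distances to read — BC1: 4; BC2: 2; BC3: 8; BC4: 9.
Smallest is BC2 with 2 mismatches.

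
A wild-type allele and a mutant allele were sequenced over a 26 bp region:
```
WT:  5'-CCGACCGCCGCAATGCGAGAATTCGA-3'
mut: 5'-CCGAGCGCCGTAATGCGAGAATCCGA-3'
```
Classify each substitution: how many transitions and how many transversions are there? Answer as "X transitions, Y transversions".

2 transitions, 1 transversion

Mismatches (1-based):
base 5: C→G (pyrimidine→purine, transversion)
base 11: C→T (pyrimidine→pyrimidine, transition)
base 23: T→C (pyrimidine→pyrimidine, transition)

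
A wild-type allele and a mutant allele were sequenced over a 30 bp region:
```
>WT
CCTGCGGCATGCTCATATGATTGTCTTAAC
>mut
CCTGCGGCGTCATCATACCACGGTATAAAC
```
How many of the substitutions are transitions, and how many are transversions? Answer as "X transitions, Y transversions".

3 transitions, 6 transversions

Transitions (purine↔purine or pyrimidine↔pyrimidine): 9 A→G, 18 T→C, 21 T→C.
Transversions (purine↔pyrimidine): 11 G→C, 12 C→A, 19 G→C, 22 T→G, 25 C→A, 27 T→A.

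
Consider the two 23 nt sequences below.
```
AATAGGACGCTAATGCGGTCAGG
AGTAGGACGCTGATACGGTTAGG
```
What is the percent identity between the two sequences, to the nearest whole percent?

Mismatches at positions 2, 12, 15, 20 (1-based): 4 of 23.
Identical positions: 19/23 = 82.61% → 83%.

83%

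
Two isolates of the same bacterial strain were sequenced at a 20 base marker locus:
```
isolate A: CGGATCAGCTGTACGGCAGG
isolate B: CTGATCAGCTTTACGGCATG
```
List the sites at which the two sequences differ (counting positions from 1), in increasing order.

2, 11, 19

Differences at site 2 (G→T), site 11 (G→T), site 19 (G→T).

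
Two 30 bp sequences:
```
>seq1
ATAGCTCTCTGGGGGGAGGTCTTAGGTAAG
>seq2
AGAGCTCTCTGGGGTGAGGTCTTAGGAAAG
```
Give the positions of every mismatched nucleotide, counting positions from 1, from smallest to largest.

2, 15, 27

Scanning 1-based: 2: T/G; 15: G/T; 27: T/A.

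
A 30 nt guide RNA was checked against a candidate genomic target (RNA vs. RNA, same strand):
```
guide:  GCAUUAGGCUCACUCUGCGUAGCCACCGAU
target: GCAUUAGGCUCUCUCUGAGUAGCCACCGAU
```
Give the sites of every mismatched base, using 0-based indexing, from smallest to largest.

Differences at site 11 (A→U), site 17 (C→A).

11, 17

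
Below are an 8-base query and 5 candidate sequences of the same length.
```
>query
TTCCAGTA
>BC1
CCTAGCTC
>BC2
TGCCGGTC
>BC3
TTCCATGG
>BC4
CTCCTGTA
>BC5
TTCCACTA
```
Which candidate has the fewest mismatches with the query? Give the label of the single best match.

BC5

Hamming distances to query — BC1: 7; BC2: 3; BC3: 3; BC4: 2; BC5: 1.
Smallest is BC5 with 1 mismatch.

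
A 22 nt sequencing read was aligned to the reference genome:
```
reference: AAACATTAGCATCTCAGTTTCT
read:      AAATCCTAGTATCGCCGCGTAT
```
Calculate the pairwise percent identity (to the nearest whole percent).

9 positions differ (4, 5, 6, 10, 14, 16, 18, 19, 21), so 13 of 22 match: 13/22 = 59.09%.

59%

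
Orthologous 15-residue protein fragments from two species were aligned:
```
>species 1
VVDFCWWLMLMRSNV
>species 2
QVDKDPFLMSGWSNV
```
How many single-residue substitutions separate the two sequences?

8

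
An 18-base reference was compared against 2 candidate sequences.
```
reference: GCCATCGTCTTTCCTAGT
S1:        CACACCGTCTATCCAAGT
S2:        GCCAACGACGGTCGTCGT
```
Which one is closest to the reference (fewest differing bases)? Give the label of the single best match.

S1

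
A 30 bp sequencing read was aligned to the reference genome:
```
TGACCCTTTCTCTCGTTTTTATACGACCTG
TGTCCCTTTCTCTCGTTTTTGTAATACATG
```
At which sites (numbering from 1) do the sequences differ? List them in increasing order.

3, 21, 24, 25, 28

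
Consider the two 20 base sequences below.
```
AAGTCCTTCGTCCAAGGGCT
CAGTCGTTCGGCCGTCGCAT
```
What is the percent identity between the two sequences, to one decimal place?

Mismatches at positions 1, 6, 11, 14, 15, 16, 18, 19 (1-based): 8 of 20.
Identical positions: 12/20 = 60% → 60.0%.

60.0%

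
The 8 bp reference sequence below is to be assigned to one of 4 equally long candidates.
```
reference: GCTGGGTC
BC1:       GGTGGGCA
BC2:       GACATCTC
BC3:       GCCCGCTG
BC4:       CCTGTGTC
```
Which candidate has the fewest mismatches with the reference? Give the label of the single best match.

Hamming distances to reference — BC1: 3; BC2: 5; BC3: 4; BC4: 2.
Smallest is BC4 with 2 mismatches.

BC4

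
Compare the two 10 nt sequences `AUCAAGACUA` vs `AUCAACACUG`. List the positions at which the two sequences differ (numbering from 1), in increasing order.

Differences at position 6 (G→C), position 10 (A→G).

6, 10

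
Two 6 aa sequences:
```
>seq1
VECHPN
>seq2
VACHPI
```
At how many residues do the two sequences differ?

The sequences differ at residues 2, 6 (1-based) — 2 in total.

2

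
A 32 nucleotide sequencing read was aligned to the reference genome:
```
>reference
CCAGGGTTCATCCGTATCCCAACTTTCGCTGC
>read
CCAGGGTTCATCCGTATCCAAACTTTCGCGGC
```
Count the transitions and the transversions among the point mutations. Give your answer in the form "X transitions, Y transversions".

0 transitions, 2 transversions

Mismatches (1-based):
position 20: C→A (pyrimidine→purine, transversion)
position 30: T→G (pyrimidine→purine, transversion)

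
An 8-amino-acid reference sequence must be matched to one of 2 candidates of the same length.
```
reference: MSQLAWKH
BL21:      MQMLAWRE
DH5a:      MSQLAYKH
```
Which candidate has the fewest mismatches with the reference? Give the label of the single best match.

Hamming distances to reference — BL21: 4; DH5a: 1.
Smallest is DH5a with 1 mismatch.

DH5a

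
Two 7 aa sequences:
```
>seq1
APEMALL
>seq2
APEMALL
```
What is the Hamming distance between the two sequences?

No positions differ; the sequences are identical.

0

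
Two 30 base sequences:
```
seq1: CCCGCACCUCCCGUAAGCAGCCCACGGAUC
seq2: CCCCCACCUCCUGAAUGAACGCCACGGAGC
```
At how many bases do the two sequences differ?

8

Comparing position by position, 8 bases differ: 4 (G/C), 12 (C/U), 14 (U/A), 16 (A/U), 18 (C/A), 20 (G/C), 21 (C/G), 29 (U/G).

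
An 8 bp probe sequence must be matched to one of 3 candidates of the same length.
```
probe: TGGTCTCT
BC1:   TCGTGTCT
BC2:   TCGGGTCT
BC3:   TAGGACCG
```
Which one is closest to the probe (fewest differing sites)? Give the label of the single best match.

Hamming distances to probe — BC1: 2; BC2: 3; BC3: 5.
Smallest is BC1 with 2 mismatches.

BC1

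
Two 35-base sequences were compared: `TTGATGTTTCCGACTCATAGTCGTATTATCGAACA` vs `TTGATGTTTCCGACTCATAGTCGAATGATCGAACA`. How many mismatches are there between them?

2

The sequences differ at positions 24, 27 (1-based) — 2 in total.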